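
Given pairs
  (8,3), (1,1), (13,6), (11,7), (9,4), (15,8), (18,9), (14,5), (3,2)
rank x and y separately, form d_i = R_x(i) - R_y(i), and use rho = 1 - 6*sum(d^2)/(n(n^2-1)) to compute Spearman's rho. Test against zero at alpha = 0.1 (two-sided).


Step 1: Rank x and y separately (midranks; no ties here).
rank(x): 8->3, 1->1, 13->6, 11->5, 9->4, 15->8, 18->9, 14->7, 3->2
rank(y): 3->3, 1->1, 6->6, 7->7, 4->4, 8->8, 9->9, 5->5, 2->2
Step 2: d_i = R_x(i) - R_y(i); compute d_i^2.
  (3-3)^2=0, (1-1)^2=0, (6-6)^2=0, (5-7)^2=4, (4-4)^2=0, (8-8)^2=0, (9-9)^2=0, (7-5)^2=4, (2-2)^2=0
sum(d^2) = 8.
Step 3: rho = 1 - 6*8 / (9*(9^2 - 1)) = 1 - 48/720 = 0.933333.
Step 4: Under H0, t = rho * sqrt((n-2)/(1-rho^2)) = 6.8783 ~ t(7).
Step 5: Two-sided p-value from the t-distribution with 7 df = 0.000236.
Step 6: alpha = 0.1. reject H0.

rho = 0.9333, p = 0.000236, reject H0 at alpha = 0.1.


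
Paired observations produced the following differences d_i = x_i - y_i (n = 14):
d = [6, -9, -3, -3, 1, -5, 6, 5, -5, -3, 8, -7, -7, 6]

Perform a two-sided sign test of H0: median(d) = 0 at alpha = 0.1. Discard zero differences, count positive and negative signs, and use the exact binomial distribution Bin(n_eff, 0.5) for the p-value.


Step 1: Discard zero differences. Original n = 14; n_eff = number of nonzero differences = 14.
Nonzero differences (with sign): +6, -9, -3, -3, +1, -5, +6, +5, -5, -3, +8, -7, -7, +6
Step 2: Count signs: positive = 6, negative = 8.
Step 3: Under H0: P(positive) = 0.5, so the number of positives S ~ Bin(14, 0.5).
Step 4: Two-sided exact p-value = sum of Bin(14,0.5) probabilities at or below the observed probability = 0.790527.
Step 5: alpha = 0.1. fail to reject H0.

n_eff = 14, pos = 6, neg = 8, p = 0.790527, fail to reject H0.


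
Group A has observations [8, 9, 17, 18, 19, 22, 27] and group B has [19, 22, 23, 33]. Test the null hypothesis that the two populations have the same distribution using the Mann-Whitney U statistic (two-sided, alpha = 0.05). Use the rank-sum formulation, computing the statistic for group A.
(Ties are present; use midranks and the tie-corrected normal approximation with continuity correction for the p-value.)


Step 1: Combine and sort all 11 observations; assign midranks.
sorted (value, group): (8,X), (9,X), (17,X), (18,X), (19,X), (19,Y), (22,X), (22,Y), (23,Y), (27,X), (33,Y)
ranks: 8->1, 9->2, 17->3, 18->4, 19->5.5, 19->5.5, 22->7.5, 22->7.5, 23->9, 27->10, 33->11
Step 2: Rank sum for X: R1 = 1 + 2 + 3 + 4 + 5.5 + 7.5 + 10 = 33.
Step 3: U_X = R1 - n1(n1+1)/2 = 33 - 7*8/2 = 33 - 28 = 5.
       U_Y = n1*n2 - U_X = 28 - 5 = 23.
Step 4: Ties are present, so use the tie-corrected normal approximation (with continuity correction) for the p-value.
Step 5: p-value = 0.106592; compare to alpha = 0.05. fail to reject H0.

U_X = 5, p = 0.106592, fail to reject H0 at alpha = 0.05.


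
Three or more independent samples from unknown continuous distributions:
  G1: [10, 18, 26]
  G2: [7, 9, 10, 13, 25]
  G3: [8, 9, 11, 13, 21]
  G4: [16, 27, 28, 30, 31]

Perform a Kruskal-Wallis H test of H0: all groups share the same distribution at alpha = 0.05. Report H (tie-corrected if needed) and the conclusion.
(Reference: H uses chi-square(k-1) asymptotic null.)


Step 1: Combine all N = 18 observations and assign midranks.
sorted (value, group, rank): (7,G2,1), (8,G3,2), (9,G2,3.5), (9,G3,3.5), (10,G1,5.5), (10,G2,5.5), (11,G3,7), (13,G2,8.5), (13,G3,8.5), (16,G4,10), (18,G1,11), (21,G3,12), (25,G2,13), (26,G1,14), (27,G4,15), (28,G4,16), (30,G4,17), (31,G4,18)
Step 2: Sum ranks within each group.
R_1 = 30.5 (n_1 = 3)
R_2 = 31.5 (n_2 = 5)
R_3 = 33 (n_3 = 5)
R_4 = 76 (n_4 = 5)
Step 3: H = 12/(N(N+1)) * sum(R_i^2/n_i) - 3(N+1)
     = 12/(18*19) * (30.5^2/3 + 31.5^2/5 + 33^2/5 + 76^2/5) - 3*19
     = 0.035088 * 1881.53 - 57
     = 9.018713.
Step 4: Ties present; correction factor C = 1 - 18/(18^3 - 18) = 0.996904. Corrected H = 9.018713 / 0.996904 = 9.046722.
Step 5: Under H0, H ~ chi^2(3); p-value = 0.028676.
Step 6: alpha = 0.05. reject H0.

H = 9.0467, df = 3, p = 0.028676, reject H0.


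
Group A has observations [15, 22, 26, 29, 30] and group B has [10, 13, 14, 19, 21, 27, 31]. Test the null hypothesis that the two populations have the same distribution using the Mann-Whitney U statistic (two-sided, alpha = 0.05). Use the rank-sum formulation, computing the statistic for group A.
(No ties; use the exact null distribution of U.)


Step 1: Combine and sort all 12 observations; assign midranks.
sorted (value, group): (10,Y), (13,Y), (14,Y), (15,X), (19,Y), (21,Y), (22,X), (26,X), (27,Y), (29,X), (30,X), (31,Y)
ranks: 10->1, 13->2, 14->3, 15->4, 19->5, 21->6, 22->7, 26->8, 27->9, 29->10, 30->11, 31->12
Step 2: Rank sum for X: R1 = 4 + 7 + 8 + 10 + 11 = 40.
Step 3: U_X = R1 - n1(n1+1)/2 = 40 - 5*6/2 = 40 - 15 = 25.
       U_Y = n1*n2 - U_X = 35 - 25 = 10.
Step 4: No ties, so the exact null distribution of U (based on enumerating the C(12,5) = 792 equally likely rank assignments) gives the two-sided p-value.
Step 5: p-value = 0.267677; compare to alpha = 0.05. fail to reject H0.

U_X = 25, p = 0.267677, fail to reject H0 at alpha = 0.05.


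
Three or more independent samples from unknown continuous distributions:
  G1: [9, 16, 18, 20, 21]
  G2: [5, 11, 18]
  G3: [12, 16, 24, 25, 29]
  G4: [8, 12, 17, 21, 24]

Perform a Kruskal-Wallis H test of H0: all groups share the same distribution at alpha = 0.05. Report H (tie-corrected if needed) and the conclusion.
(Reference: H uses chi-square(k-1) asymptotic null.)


Step 1: Combine all N = 18 observations and assign midranks.
sorted (value, group, rank): (5,G2,1), (8,G4,2), (9,G1,3), (11,G2,4), (12,G3,5.5), (12,G4,5.5), (16,G1,7.5), (16,G3,7.5), (17,G4,9), (18,G1,10.5), (18,G2,10.5), (20,G1,12), (21,G1,13.5), (21,G4,13.5), (24,G3,15.5), (24,G4,15.5), (25,G3,17), (29,G3,18)
Step 2: Sum ranks within each group.
R_1 = 46.5 (n_1 = 5)
R_2 = 15.5 (n_2 = 3)
R_3 = 63.5 (n_3 = 5)
R_4 = 45.5 (n_4 = 5)
Step 3: H = 12/(N(N+1)) * sum(R_i^2/n_i) - 3(N+1)
     = 12/(18*19) * (46.5^2/5 + 15.5^2/3 + 63.5^2/5 + 45.5^2/5) - 3*19
     = 0.035088 * 1733.03 - 57
     = 3.808187.
Step 4: Ties present; correction factor C = 1 - 30/(18^3 - 18) = 0.994840. Corrected H = 3.808187 / 0.994840 = 3.827939.
Step 5: Under H0, H ~ chi^2(3); p-value = 0.280653.
Step 6: alpha = 0.05. fail to reject H0.

H = 3.8279, df = 3, p = 0.280653, fail to reject H0.


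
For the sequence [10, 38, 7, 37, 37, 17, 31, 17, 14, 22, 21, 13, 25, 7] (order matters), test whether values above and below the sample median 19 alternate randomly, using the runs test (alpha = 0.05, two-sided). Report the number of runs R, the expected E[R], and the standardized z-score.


Step 1: Compute median = 19; label A = above, B = below.
Labels in order: BABAABABBAABAB  (n_A = 7, n_B = 7)
Step 2: Count runs R = 11.
Step 3: Under H0 (random ordering), E[R] = 2*n_A*n_B/(n_A+n_B) + 1 = 2*7*7/14 + 1 = 8.0000.
        Var[R] = 2*n_A*n_B*(2*n_A*n_B - n_A - n_B) / ((n_A+n_B)^2 * (n_A+n_B-1)) = 8232/2548 = 3.2308.
        SD[R] = 1.7974.
Step 4: Continuity-corrected z = (R - 0.5 - E[R]) / SD[R] = (11 - 0.5 - 8.0000) / 1.7974 = 1.3909.
Step 5: Two-sided p-value via normal approximation = 2*(1 - Phi(|z|)) = 0.164264.
Step 6: alpha = 0.05. fail to reject H0.

R = 11, z = 1.3909, p = 0.164264, fail to reject H0.


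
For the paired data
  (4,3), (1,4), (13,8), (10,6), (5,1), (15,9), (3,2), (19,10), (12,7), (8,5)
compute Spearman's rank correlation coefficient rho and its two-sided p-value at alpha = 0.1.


Step 1: Rank x and y separately (midranks; no ties here).
rank(x): 4->3, 1->1, 13->8, 10->6, 5->4, 15->9, 3->2, 19->10, 12->7, 8->5
rank(y): 3->3, 4->4, 8->8, 6->6, 1->1, 9->9, 2->2, 10->10, 7->7, 5->5
Step 2: d_i = R_x(i) - R_y(i); compute d_i^2.
  (3-3)^2=0, (1-4)^2=9, (8-8)^2=0, (6-6)^2=0, (4-1)^2=9, (9-9)^2=0, (2-2)^2=0, (10-10)^2=0, (7-7)^2=0, (5-5)^2=0
sum(d^2) = 18.
Step 3: rho = 1 - 6*18 / (10*(10^2 - 1)) = 1 - 108/990 = 0.890909.
Step 4: Under H0, t = rho * sqrt((n-2)/(1-rho^2)) = 5.5482 ~ t(8).
Step 5: Two-sided p-value from the t-distribution with 8 df = 0.000542.
Step 6: alpha = 0.1. reject H0.

rho = 0.8909, p = 0.000542, reject H0 at alpha = 0.1.


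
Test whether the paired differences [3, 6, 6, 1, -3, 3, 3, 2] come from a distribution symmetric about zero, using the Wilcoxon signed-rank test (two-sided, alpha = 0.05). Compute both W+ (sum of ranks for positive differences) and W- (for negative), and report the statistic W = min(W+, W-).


Step 1: Drop any zero differences (none here) and take |d_i|.
|d| = [3, 6, 6, 1, 3, 3, 3, 2]
Step 2: Midrank |d_i| (ties get averaged ranks).
ranks: |3|->4.5, |6|->7.5, |6|->7.5, |1|->1, |3|->4.5, |3|->4.5, |3|->4.5, |2|->2
Step 3: Attach original signs; sum ranks with positive sign and with negative sign.
W+ = 4.5 + 7.5 + 7.5 + 1 + 4.5 + 4.5 + 2 = 31.5
W- = 4.5 = 4.5
(Check: W+ + W- = 36 should equal n(n+1)/2 = 36.)
Step 4: Test statistic W = min(W+, W-) = 4.5.
Step 5: Ties in |d|, so use the tie-corrected normal approximation.
        E[W] = n(n+1)/4 = 8*9/4 = 18.
        Tie groups: |d|=3 (t=4), |d|=6 (t=2); sum(t^3 - t) = 66.
        Var[W] = n(n+1)(2n+1)/24 - sum(t^3-t)/48 = 1224/24 - 66/48 = 49.625.
        z = (W - E[W]) / sqrt(Var[W]) = (4.5 - 18) / 7.0445 = -1.9164.
        Two-sided p = 2*Phi(z) = 0.055316.
Step 6: alpha = 0.05. fail to reject H0.

W+ = 31.5, W- = 4.5, W = min = 4.5, p = 0.055316, fail to reject H0.


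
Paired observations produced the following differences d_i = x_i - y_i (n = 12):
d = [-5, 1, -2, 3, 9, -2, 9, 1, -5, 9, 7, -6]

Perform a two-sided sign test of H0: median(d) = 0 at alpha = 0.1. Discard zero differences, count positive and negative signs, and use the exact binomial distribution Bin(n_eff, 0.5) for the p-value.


Step 1: Discard zero differences. Original n = 12; n_eff = number of nonzero differences = 12.
Nonzero differences (with sign): -5, +1, -2, +3, +9, -2, +9, +1, -5, +9, +7, -6
Step 2: Count signs: positive = 7, negative = 5.
Step 3: Under H0: P(positive) = 0.5, so the number of positives S ~ Bin(12, 0.5).
Step 4: Two-sided exact p-value = sum of Bin(12,0.5) probabilities at or below the observed probability = 0.774414.
Step 5: alpha = 0.1. fail to reject H0.

n_eff = 12, pos = 7, neg = 5, p = 0.774414, fail to reject H0.


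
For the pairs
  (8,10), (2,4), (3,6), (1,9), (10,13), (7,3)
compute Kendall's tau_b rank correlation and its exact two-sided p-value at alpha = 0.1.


Step 1: Enumerate the 15 unordered pairs (i,j) with i<j and classify each by sign(x_j-x_i) * sign(y_j-y_i).
  (1,2):dx=-6,dy=-6->C; (1,3):dx=-5,dy=-4->C; (1,4):dx=-7,dy=-1->C; (1,5):dx=+2,dy=+3->C
  (1,6):dx=-1,dy=-7->C; (2,3):dx=+1,dy=+2->C; (2,4):dx=-1,dy=+5->D; (2,5):dx=+8,dy=+9->C
  (2,6):dx=+5,dy=-1->D; (3,4):dx=-2,dy=+3->D; (3,5):dx=+7,dy=+7->C; (3,6):dx=+4,dy=-3->D
  (4,5):dx=+9,dy=+4->C; (4,6):dx=+6,dy=-6->D; (5,6):dx=-3,dy=-10->C
Step 2: C = 10, D = 5, total pairs = 15.
Step 3: tau = (C - D)/(n(n-1)/2) = (10 - 5)/15 = 0.333333.
Step 4: Exact two-sided p-value (enumerate n! = 720 permutations of y under H0): p = 0.469444.
Step 5: alpha = 0.1. fail to reject H0.

tau_b = 0.3333 (C=10, D=5), p = 0.469444, fail to reject H0.


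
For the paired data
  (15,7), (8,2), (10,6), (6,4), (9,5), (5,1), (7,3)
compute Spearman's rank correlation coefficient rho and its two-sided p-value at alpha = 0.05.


Step 1: Rank x and y separately (midranks; no ties here).
rank(x): 15->7, 8->4, 10->6, 6->2, 9->5, 5->1, 7->3
rank(y): 7->7, 2->2, 6->6, 4->4, 5->5, 1->1, 3->3
Step 2: d_i = R_x(i) - R_y(i); compute d_i^2.
  (7-7)^2=0, (4-2)^2=4, (6-6)^2=0, (2-4)^2=4, (5-5)^2=0, (1-1)^2=0, (3-3)^2=0
sum(d^2) = 8.
Step 3: rho = 1 - 6*8 / (7*(7^2 - 1)) = 1 - 48/336 = 0.857143.
Step 4: Under H0, t = rho * sqrt((n-2)/(1-rho^2)) = 3.7210 ~ t(5).
Step 5: Two-sided p-value from the t-distribution with 5 df = 0.013697.
Step 6: alpha = 0.05. reject H0.

rho = 0.8571, p = 0.013697, reject H0 at alpha = 0.05.


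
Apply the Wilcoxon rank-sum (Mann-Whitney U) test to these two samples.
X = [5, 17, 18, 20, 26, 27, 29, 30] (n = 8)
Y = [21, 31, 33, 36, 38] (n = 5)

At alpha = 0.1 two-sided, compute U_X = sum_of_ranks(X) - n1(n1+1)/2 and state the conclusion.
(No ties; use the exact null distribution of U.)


Step 1: Combine and sort all 13 observations; assign midranks.
sorted (value, group): (5,X), (17,X), (18,X), (20,X), (21,Y), (26,X), (27,X), (29,X), (30,X), (31,Y), (33,Y), (36,Y), (38,Y)
ranks: 5->1, 17->2, 18->3, 20->4, 21->5, 26->6, 27->7, 29->8, 30->9, 31->10, 33->11, 36->12, 38->13
Step 2: Rank sum for X: R1 = 1 + 2 + 3 + 4 + 6 + 7 + 8 + 9 = 40.
Step 3: U_X = R1 - n1(n1+1)/2 = 40 - 8*9/2 = 40 - 36 = 4.
       U_Y = n1*n2 - U_X = 40 - 4 = 36.
Step 4: No ties, so the exact null distribution of U (based on enumerating the C(13,8) = 1287 equally likely rank assignments) gives the two-sided p-value.
Step 5: p-value = 0.018648; compare to alpha = 0.1. reject H0.

U_X = 4, p = 0.018648, reject H0 at alpha = 0.1.


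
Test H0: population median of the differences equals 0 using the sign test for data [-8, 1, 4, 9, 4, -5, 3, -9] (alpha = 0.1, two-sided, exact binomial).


Step 1: Discard zero differences. Original n = 8; n_eff = number of nonzero differences = 8.
Nonzero differences (with sign): -8, +1, +4, +9, +4, -5, +3, -9
Step 2: Count signs: positive = 5, negative = 3.
Step 3: Under H0: P(positive) = 0.5, so the number of positives S ~ Bin(8, 0.5).
Step 4: Two-sided exact p-value = sum of Bin(8,0.5) probabilities at or below the observed probability = 0.726562.
Step 5: alpha = 0.1. fail to reject H0.

n_eff = 8, pos = 5, neg = 3, p = 0.726562, fail to reject H0.


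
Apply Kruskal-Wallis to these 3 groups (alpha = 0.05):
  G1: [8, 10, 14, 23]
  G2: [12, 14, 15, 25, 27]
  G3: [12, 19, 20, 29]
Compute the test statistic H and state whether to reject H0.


Step 1: Combine all N = 13 observations and assign midranks.
sorted (value, group, rank): (8,G1,1), (10,G1,2), (12,G2,3.5), (12,G3,3.5), (14,G1,5.5), (14,G2,5.5), (15,G2,7), (19,G3,8), (20,G3,9), (23,G1,10), (25,G2,11), (27,G2,12), (29,G3,13)
Step 2: Sum ranks within each group.
R_1 = 18.5 (n_1 = 4)
R_2 = 39 (n_2 = 5)
R_3 = 33.5 (n_3 = 4)
Step 3: H = 12/(N(N+1)) * sum(R_i^2/n_i) - 3(N+1)
     = 12/(13*14) * (18.5^2/4 + 39^2/5 + 33.5^2/4) - 3*14
     = 0.065934 * 670.325 - 42
     = 2.197253.
Step 4: Ties present; correction factor C = 1 - 12/(13^3 - 13) = 0.994505. Corrected H = 2.197253 / 0.994505 = 2.209392.
Step 5: Under H0, H ~ chi^2(2); p-value = 0.331312.
Step 6: alpha = 0.05. fail to reject H0.

H = 2.2094, df = 2, p = 0.331312, fail to reject H0.


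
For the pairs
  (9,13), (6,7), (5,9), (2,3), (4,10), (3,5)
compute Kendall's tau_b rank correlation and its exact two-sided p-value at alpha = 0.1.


Step 1: Enumerate the 15 unordered pairs (i,j) with i<j and classify each by sign(x_j-x_i) * sign(y_j-y_i).
  (1,2):dx=-3,dy=-6->C; (1,3):dx=-4,dy=-4->C; (1,4):dx=-7,dy=-10->C; (1,5):dx=-5,dy=-3->C
  (1,6):dx=-6,dy=-8->C; (2,3):dx=-1,dy=+2->D; (2,4):dx=-4,dy=-4->C; (2,5):dx=-2,dy=+3->D
  (2,6):dx=-3,dy=-2->C; (3,4):dx=-3,dy=-6->C; (3,5):dx=-1,dy=+1->D; (3,6):dx=-2,dy=-4->C
  (4,5):dx=+2,dy=+7->C; (4,6):dx=+1,dy=+2->C; (5,6):dx=-1,dy=-5->C
Step 2: C = 12, D = 3, total pairs = 15.
Step 3: tau = (C - D)/(n(n-1)/2) = (12 - 3)/15 = 0.600000.
Step 4: Exact two-sided p-value (enumerate n! = 720 permutations of y under H0): p = 0.136111.
Step 5: alpha = 0.1. fail to reject H0.

tau_b = 0.6000 (C=12, D=3), p = 0.136111, fail to reject H0.


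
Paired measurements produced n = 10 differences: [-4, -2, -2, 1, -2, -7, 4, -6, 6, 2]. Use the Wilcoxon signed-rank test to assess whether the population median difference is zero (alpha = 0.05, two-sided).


Step 1: Drop any zero differences (none here) and take |d_i|.
|d| = [4, 2, 2, 1, 2, 7, 4, 6, 6, 2]
Step 2: Midrank |d_i| (ties get averaged ranks).
ranks: |4|->6.5, |2|->3.5, |2|->3.5, |1|->1, |2|->3.5, |7|->10, |4|->6.5, |6|->8.5, |6|->8.5, |2|->3.5
Step 3: Attach original signs; sum ranks with positive sign and with negative sign.
W+ = 1 + 6.5 + 8.5 + 3.5 = 19.5
W- = 6.5 + 3.5 + 3.5 + 3.5 + 10 + 8.5 = 35.5
(Check: W+ + W- = 55 should equal n(n+1)/2 = 55.)
Step 4: Test statistic W = min(W+, W-) = 19.5.
Step 5: Ties in |d|, so use the tie-corrected normal approximation.
        E[W] = n(n+1)/4 = 10*11/4 = 27.5.
        Tie groups: |d|=2 (t=4), |d|=4 (t=2), |d|=6 (t=2); sum(t^3 - t) = 72.
        Var[W] = n(n+1)(2n+1)/24 - sum(t^3-t)/48 = 2310/24 - 72/48 = 94.75.
        z = (W - E[W]) / sqrt(Var[W]) = (19.5 - 27.5) / 9.7340 = -0.8219.
        Two-sided p = 2*Phi(z) = 0.411154.
Step 6: alpha = 0.05. fail to reject H0.

W+ = 19.5, W- = 35.5, W = min = 19.5, p = 0.411154, fail to reject H0.


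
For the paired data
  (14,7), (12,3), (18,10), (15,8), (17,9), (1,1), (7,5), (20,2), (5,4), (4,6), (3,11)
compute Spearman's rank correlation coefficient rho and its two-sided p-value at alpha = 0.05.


Step 1: Rank x and y separately (midranks; no ties here).
rank(x): 14->7, 12->6, 18->10, 15->8, 17->9, 1->1, 7->5, 20->11, 5->4, 4->3, 3->2
rank(y): 7->7, 3->3, 10->10, 8->8, 9->9, 1->1, 5->5, 2->2, 4->4, 6->6, 11->11
Step 2: d_i = R_x(i) - R_y(i); compute d_i^2.
  (7-7)^2=0, (6-3)^2=9, (10-10)^2=0, (8-8)^2=0, (9-9)^2=0, (1-1)^2=0, (5-5)^2=0, (11-2)^2=81, (4-4)^2=0, (3-6)^2=9, (2-11)^2=81
sum(d^2) = 180.
Step 3: rho = 1 - 6*180 / (11*(11^2 - 1)) = 1 - 1080/1320 = 0.181818.
Step 4: Under H0, t = rho * sqrt((n-2)/(1-rho^2)) = 0.5547 ~ t(9).
Step 5: Two-sided p-value from the t-distribution with 9 df = 0.592615.
Step 6: alpha = 0.05. fail to reject H0.

rho = 0.1818, p = 0.592615, fail to reject H0 at alpha = 0.05.


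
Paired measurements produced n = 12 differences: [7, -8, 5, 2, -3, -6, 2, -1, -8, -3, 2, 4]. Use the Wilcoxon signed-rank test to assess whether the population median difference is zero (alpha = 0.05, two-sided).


Step 1: Drop any zero differences (none here) and take |d_i|.
|d| = [7, 8, 5, 2, 3, 6, 2, 1, 8, 3, 2, 4]
Step 2: Midrank |d_i| (ties get averaged ranks).
ranks: |7|->10, |8|->11.5, |5|->8, |2|->3, |3|->5.5, |6|->9, |2|->3, |1|->1, |8|->11.5, |3|->5.5, |2|->3, |4|->7
Step 3: Attach original signs; sum ranks with positive sign and with negative sign.
W+ = 10 + 8 + 3 + 3 + 3 + 7 = 34
W- = 11.5 + 5.5 + 9 + 1 + 11.5 + 5.5 = 44
(Check: W+ + W- = 78 should equal n(n+1)/2 = 78.)
Step 4: Test statistic W = min(W+, W-) = 34.
Step 5: Ties in |d|, so use the tie-corrected normal approximation.
        E[W] = n(n+1)/4 = 12*13/4 = 39.
        Tie groups: |d|=2 (t=3), |d|=3 (t=2), |d|=8 (t=2); sum(t^3 - t) = 36.
        Var[W] = n(n+1)(2n+1)/24 - sum(t^3-t)/48 = 3900/24 - 36/48 = 161.75.
        z = (W - E[W]) / sqrt(Var[W]) = (34 - 39) / 12.7181 = -0.3931.
        Two-sided p = 2*Phi(z) = 0.694216.
Step 6: alpha = 0.05. fail to reject H0.

W+ = 34, W- = 44, W = min = 34, p = 0.694216, fail to reject H0.


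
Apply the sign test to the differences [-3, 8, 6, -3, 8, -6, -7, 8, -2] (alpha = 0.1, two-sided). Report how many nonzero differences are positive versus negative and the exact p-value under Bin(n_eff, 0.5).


Step 1: Discard zero differences. Original n = 9; n_eff = number of nonzero differences = 9.
Nonzero differences (with sign): -3, +8, +6, -3, +8, -6, -7, +8, -2
Step 2: Count signs: positive = 4, negative = 5.
Step 3: Under H0: P(positive) = 0.5, so the number of positives S ~ Bin(9, 0.5).
Step 4: Two-sided exact p-value = sum of Bin(9,0.5) probabilities at or below the observed probability = 1.000000.
Step 5: alpha = 0.1. fail to reject H0.

n_eff = 9, pos = 4, neg = 5, p = 1.000000, fail to reject H0.


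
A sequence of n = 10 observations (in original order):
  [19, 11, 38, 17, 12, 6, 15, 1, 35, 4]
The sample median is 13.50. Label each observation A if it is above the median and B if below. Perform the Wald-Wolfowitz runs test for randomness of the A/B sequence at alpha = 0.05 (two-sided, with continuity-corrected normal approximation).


Step 1: Compute median = 13.50; label A = above, B = below.
Labels in order: ABAABBABAB  (n_A = 5, n_B = 5)
Step 2: Count runs R = 8.
Step 3: Under H0 (random ordering), E[R] = 2*n_A*n_B/(n_A+n_B) + 1 = 2*5*5/10 + 1 = 6.0000.
        Var[R] = 2*n_A*n_B*(2*n_A*n_B - n_A - n_B) / ((n_A+n_B)^2 * (n_A+n_B-1)) = 2000/900 = 2.2222.
        SD[R] = 1.4907.
Step 4: Continuity-corrected z = (R - 0.5 - E[R]) / SD[R] = (8 - 0.5 - 6.0000) / 1.4907 = 1.0062.
Step 5: Two-sided p-value via normal approximation = 2*(1 - Phi(|z|)) = 0.314305.
Step 6: alpha = 0.05. fail to reject H0.

R = 8, z = 1.0062, p = 0.314305, fail to reject H0.


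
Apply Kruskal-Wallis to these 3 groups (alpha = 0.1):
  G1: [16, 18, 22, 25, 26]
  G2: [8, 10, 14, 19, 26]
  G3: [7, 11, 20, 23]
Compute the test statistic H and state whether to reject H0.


Step 1: Combine all N = 14 observations and assign midranks.
sorted (value, group, rank): (7,G3,1), (8,G2,2), (10,G2,3), (11,G3,4), (14,G2,5), (16,G1,6), (18,G1,7), (19,G2,8), (20,G3,9), (22,G1,10), (23,G3,11), (25,G1,12), (26,G1,13.5), (26,G2,13.5)
Step 2: Sum ranks within each group.
R_1 = 48.5 (n_1 = 5)
R_2 = 31.5 (n_2 = 5)
R_3 = 25 (n_3 = 4)
Step 3: H = 12/(N(N+1)) * sum(R_i^2/n_i) - 3(N+1)
     = 12/(14*15) * (48.5^2/5 + 31.5^2/5 + 25^2/4) - 3*15
     = 0.057143 * 825.15 - 45
     = 2.151429.
Step 4: Ties present; correction factor C = 1 - 6/(14^3 - 14) = 0.997802. Corrected H = 2.151429 / 0.997802 = 2.156167.
Step 5: Under H0, H ~ chi^2(2); p-value = 0.340247.
Step 6: alpha = 0.1. fail to reject H0.

H = 2.1562, df = 2, p = 0.340247, fail to reject H0.


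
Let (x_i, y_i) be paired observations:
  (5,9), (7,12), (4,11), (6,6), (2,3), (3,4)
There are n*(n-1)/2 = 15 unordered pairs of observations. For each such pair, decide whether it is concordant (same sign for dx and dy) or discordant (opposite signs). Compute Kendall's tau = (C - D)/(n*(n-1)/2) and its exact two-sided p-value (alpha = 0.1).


Step 1: Enumerate the 15 unordered pairs (i,j) with i<j and classify each by sign(x_j-x_i) * sign(y_j-y_i).
  (1,2):dx=+2,dy=+3->C; (1,3):dx=-1,dy=+2->D; (1,4):dx=+1,dy=-3->D; (1,5):dx=-3,dy=-6->C
  (1,6):dx=-2,dy=-5->C; (2,3):dx=-3,dy=-1->C; (2,4):dx=-1,dy=-6->C; (2,5):dx=-5,dy=-9->C
  (2,6):dx=-4,dy=-8->C; (3,4):dx=+2,dy=-5->D; (3,5):dx=-2,dy=-8->C; (3,6):dx=-1,dy=-7->C
  (4,5):dx=-4,dy=-3->C; (4,6):dx=-3,dy=-2->C; (5,6):dx=+1,dy=+1->C
Step 2: C = 12, D = 3, total pairs = 15.
Step 3: tau = (C - D)/(n(n-1)/2) = (12 - 3)/15 = 0.600000.
Step 4: Exact two-sided p-value (enumerate n! = 720 permutations of y under H0): p = 0.136111.
Step 5: alpha = 0.1. fail to reject H0.

tau_b = 0.6000 (C=12, D=3), p = 0.136111, fail to reject H0.


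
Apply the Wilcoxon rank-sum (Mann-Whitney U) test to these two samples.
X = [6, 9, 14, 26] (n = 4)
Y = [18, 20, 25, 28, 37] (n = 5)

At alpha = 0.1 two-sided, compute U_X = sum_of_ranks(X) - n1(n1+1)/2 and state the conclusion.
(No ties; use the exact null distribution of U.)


Step 1: Combine and sort all 9 observations; assign midranks.
sorted (value, group): (6,X), (9,X), (14,X), (18,Y), (20,Y), (25,Y), (26,X), (28,Y), (37,Y)
ranks: 6->1, 9->2, 14->3, 18->4, 20->5, 25->6, 26->7, 28->8, 37->9
Step 2: Rank sum for X: R1 = 1 + 2 + 3 + 7 = 13.
Step 3: U_X = R1 - n1(n1+1)/2 = 13 - 4*5/2 = 13 - 10 = 3.
       U_Y = n1*n2 - U_X = 20 - 3 = 17.
Step 4: No ties, so the exact null distribution of U (based on enumerating the C(9,4) = 126 equally likely rank assignments) gives the two-sided p-value.
Step 5: p-value = 0.111111; compare to alpha = 0.1. fail to reject H0.

U_X = 3, p = 0.111111, fail to reject H0 at alpha = 0.1.


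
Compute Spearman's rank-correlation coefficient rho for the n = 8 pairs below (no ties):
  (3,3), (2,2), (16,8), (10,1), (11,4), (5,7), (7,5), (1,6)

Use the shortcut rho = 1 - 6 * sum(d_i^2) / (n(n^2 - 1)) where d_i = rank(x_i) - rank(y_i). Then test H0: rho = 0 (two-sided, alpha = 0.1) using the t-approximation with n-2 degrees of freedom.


Step 1: Rank x and y separately (midranks; no ties here).
rank(x): 3->3, 2->2, 16->8, 10->6, 11->7, 5->4, 7->5, 1->1
rank(y): 3->3, 2->2, 8->8, 1->1, 4->4, 7->7, 5->5, 6->6
Step 2: d_i = R_x(i) - R_y(i); compute d_i^2.
  (3-3)^2=0, (2-2)^2=0, (8-8)^2=0, (6-1)^2=25, (7-4)^2=9, (4-7)^2=9, (5-5)^2=0, (1-6)^2=25
sum(d^2) = 68.
Step 3: rho = 1 - 6*68 / (8*(8^2 - 1)) = 1 - 408/504 = 0.190476.
Step 4: Under H0, t = rho * sqrt((n-2)/(1-rho^2)) = 0.4753 ~ t(6).
Step 5: Two-sided p-value from the t-distribution with 6 df = 0.651401.
Step 6: alpha = 0.1. fail to reject H0.

rho = 0.1905, p = 0.651401, fail to reject H0 at alpha = 0.1.


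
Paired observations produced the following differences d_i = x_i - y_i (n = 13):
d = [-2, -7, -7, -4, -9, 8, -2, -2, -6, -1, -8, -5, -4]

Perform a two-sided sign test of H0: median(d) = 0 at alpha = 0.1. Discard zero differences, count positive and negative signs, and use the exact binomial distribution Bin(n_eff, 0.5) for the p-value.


Step 1: Discard zero differences. Original n = 13; n_eff = number of nonzero differences = 13.
Nonzero differences (with sign): -2, -7, -7, -4, -9, +8, -2, -2, -6, -1, -8, -5, -4
Step 2: Count signs: positive = 1, negative = 12.
Step 3: Under H0: P(positive) = 0.5, so the number of positives S ~ Bin(13, 0.5).
Step 4: Two-sided exact p-value = sum of Bin(13,0.5) probabilities at or below the observed probability = 0.003418.
Step 5: alpha = 0.1. reject H0.

n_eff = 13, pos = 1, neg = 12, p = 0.003418, reject H0.


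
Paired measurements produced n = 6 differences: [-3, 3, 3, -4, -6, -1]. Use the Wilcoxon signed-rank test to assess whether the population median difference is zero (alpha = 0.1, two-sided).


Step 1: Drop any zero differences (none here) and take |d_i|.
|d| = [3, 3, 3, 4, 6, 1]
Step 2: Midrank |d_i| (ties get averaged ranks).
ranks: |3|->3, |3|->3, |3|->3, |4|->5, |6|->6, |1|->1
Step 3: Attach original signs; sum ranks with positive sign and with negative sign.
W+ = 3 + 3 = 6
W- = 3 + 5 + 6 + 1 = 15
(Check: W+ + W- = 21 should equal n(n+1)/2 = 21.)
Step 4: Test statistic W = min(W+, W-) = 6.
Step 5: Ties in |d|, so use the tie-corrected normal approximation.
        E[W] = n(n+1)/4 = 6*7/4 = 10.5.
        Tie groups: |d|=3 (t=3); sum(t^3 - t) = 24.
        Var[W] = n(n+1)(2n+1)/24 - sum(t^3-t)/48 = 546/24 - 24/48 = 22.25.
        z = (W - E[W]) / sqrt(Var[W]) = (6 - 10.5) / 4.7170 = -0.9540.
        Two-sided p = 2*Phi(z) = 0.340085.
Step 6: alpha = 0.1. fail to reject H0.

W+ = 6, W- = 15, W = min = 6, p = 0.340085, fail to reject H0.


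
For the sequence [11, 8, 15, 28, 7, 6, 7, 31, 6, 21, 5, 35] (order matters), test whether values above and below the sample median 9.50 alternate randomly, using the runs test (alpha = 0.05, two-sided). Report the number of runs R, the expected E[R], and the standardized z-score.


Step 1: Compute median = 9.50; label A = above, B = below.
Labels in order: ABAABBBABABA  (n_A = 6, n_B = 6)
Step 2: Count runs R = 9.
Step 3: Under H0 (random ordering), E[R] = 2*n_A*n_B/(n_A+n_B) + 1 = 2*6*6/12 + 1 = 7.0000.
        Var[R] = 2*n_A*n_B*(2*n_A*n_B - n_A - n_B) / ((n_A+n_B)^2 * (n_A+n_B-1)) = 4320/1584 = 2.7273.
        SD[R] = 1.6514.
Step 4: Continuity-corrected z = (R - 0.5 - E[R]) / SD[R] = (9 - 0.5 - 7.0000) / 1.6514 = 0.9083.
Step 5: Two-sided p-value via normal approximation = 2*(1 - Phi(|z|)) = 0.363722.
Step 6: alpha = 0.05. fail to reject H0.

R = 9, z = 0.9083, p = 0.363722, fail to reject H0.


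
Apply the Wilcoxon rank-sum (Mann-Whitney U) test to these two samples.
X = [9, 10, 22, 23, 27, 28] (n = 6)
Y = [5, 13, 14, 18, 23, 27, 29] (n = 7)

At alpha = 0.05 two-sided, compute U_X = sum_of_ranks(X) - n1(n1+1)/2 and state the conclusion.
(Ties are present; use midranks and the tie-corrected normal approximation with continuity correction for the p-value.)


Step 1: Combine and sort all 13 observations; assign midranks.
sorted (value, group): (5,Y), (9,X), (10,X), (13,Y), (14,Y), (18,Y), (22,X), (23,X), (23,Y), (27,X), (27,Y), (28,X), (29,Y)
ranks: 5->1, 9->2, 10->3, 13->4, 14->5, 18->6, 22->7, 23->8.5, 23->8.5, 27->10.5, 27->10.5, 28->12, 29->13
Step 2: Rank sum for X: R1 = 2 + 3 + 7 + 8.5 + 10.5 + 12 = 43.
Step 3: U_X = R1 - n1(n1+1)/2 = 43 - 6*7/2 = 43 - 21 = 22.
       U_Y = n1*n2 - U_X = 42 - 22 = 20.
Step 4: Ties are present, so use the tie-corrected normal approximation (with continuity correction) for the p-value.
Step 5: p-value = 0.942900; compare to alpha = 0.05. fail to reject H0.

U_X = 22, p = 0.942900, fail to reject H0 at alpha = 0.05.


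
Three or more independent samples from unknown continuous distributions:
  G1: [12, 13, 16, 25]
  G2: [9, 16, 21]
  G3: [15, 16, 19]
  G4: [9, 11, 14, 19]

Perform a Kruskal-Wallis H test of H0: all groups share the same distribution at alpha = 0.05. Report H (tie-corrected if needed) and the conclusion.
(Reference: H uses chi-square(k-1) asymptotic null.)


Step 1: Combine all N = 14 observations and assign midranks.
sorted (value, group, rank): (9,G2,1.5), (9,G4,1.5), (11,G4,3), (12,G1,4), (13,G1,5), (14,G4,6), (15,G3,7), (16,G1,9), (16,G2,9), (16,G3,9), (19,G3,11.5), (19,G4,11.5), (21,G2,13), (25,G1,14)
Step 2: Sum ranks within each group.
R_1 = 32 (n_1 = 4)
R_2 = 23.5 (n_2 = 3)
R_3 = 27.5 (n_3 = 3)
R_4 = 22 (n_4 = 4)
Step 3: H = 12/(N(N+1)) * sum(R_i^2/n_i) - 3(N+1)
     = 12/(14*15) * (32^2/4 + 23.5^2/3 + 27.5^2/3 + 22^2/4) - 3*15
     = 0.057143 * 813.167 - 45
     = 1.466667.
Step 4: Ties present; correction factor C = 1 - 36/(14^3 - 14) = 0.986813. Corrected H = 1.466667 / 0.986813 = 1.486266.
Step 5: Under H0, H ~ chi^2(3); p-value = 0.685444.
Step 6: alpha = 0.05. fail to reject H0.

H = 1.4863, df = 3, p = 0.685444, fail to reject H0.


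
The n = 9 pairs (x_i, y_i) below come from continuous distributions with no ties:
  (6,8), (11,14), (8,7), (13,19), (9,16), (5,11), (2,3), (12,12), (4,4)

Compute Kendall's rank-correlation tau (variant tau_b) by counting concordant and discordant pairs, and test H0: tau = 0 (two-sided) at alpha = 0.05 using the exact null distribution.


Step 1: Enumerate the 36 unordered pairs (i,j) with i<j and classify each by sign(x_j-x_i) * sign(y_j-y_i).
  (1,2):dx=+5,dy=+6->C; (1,3):dx=+2,dy=-1->D; (1,4):dx=+7,dy=+11->C; (1,5):dx=+3,dy=+8->C
  (1,6):dx=-1,dy=+3->D; (1,7):dx=-4,dy=-5->C; (1,8):dx=+6,dy=+4->C; (1,9):dx=-2,dy=-4->C
  (2,3):dx=-3,dy=-7->C; (2,4):dx=+2,dy=+5->C; (2,5):dx=-2,dy=+2->D; (2,6):dx=-6,dy=-3->C
  (2,7):dx=-9,dy=-11->C; (2,8):dx=+1,dy=-2->D; (2,9):dx=-7,dy=-10->C; (3,4):dx=+5,dy=+12->C
  (3,5):dx=+1,dy=+9->C; (3,6):dx=-3,dy=+4->D; (3,7):dx=-6,dy=-4->C; (3,8):dx=+4,dy=+5->C
  (3,9):dx=-4,dy=-3->C; (4,5):dx=-4,dy=-3->C; (4,6):dx=-8,dy=-8->C; (4,7):dx=-11,dy=-16->C
  (4,8):dx=-1,dy=-7->C; (4,9):dx=-9,dy=-15->C; (5,6):dx=-4,dy=-5->C; (5,7):dx=-7,dy=-13->C
  (5,8):dx=+3,dy=-4->D; (5,9):dx=-5,dy=-12->C; (6,7):dx=-3,dy=-8->C; (6,8):dx=+7,dy=+1->C
  (6,9):dx=-1,dy=-7->C; (7,8):dx=+10,dy=+9->C; (7,9):dx=+2,dy=+1->C; (8,9):dx=-8,dy=-8->C
Step 2: C = 30, D = 6, total pairs = 36.
Step 3: tau = (C - D)/(n(n-1)/2) = (30 - 6)/36 = 0.666667.
Step 4: Exact two-sided p-value (enumerate n! = 362880 permutations of y under H0): p = 0.012665.
Step 5: alpha = 0.05. reject H0.

tau_b = 0.6667 (C=30, D=6), p = 0.012665, reject H0.


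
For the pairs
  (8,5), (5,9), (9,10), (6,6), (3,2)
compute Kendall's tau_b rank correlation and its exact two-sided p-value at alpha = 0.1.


Step 1: Enumerate the 10 unordered pairs (i,j) with i<j and classify each by sign(x_j-x_i) * sign(y_j-y_i).
  (1,2):dx=-3,dy=+4->D; (1,3):dx=+1,dy=+5->C; (1,4):dx=-2,dy=+1->D; (1,5):dx=-5,dy=-3->C
  (2,3):dx=+4,dy=+1->C; (2,4):dx=+1,dy=-3->D; (2,5):dx=-2,dy=-7->C; (3,4):dx=-3,dy=-4->C
  (3,5):dx=-6,dy=-8->C; (4,5):dx=-3,dy=-4->C
Step 2: C = 7, D = 3, total pairs = 10.
Step 3: tau = (C - D)/(n(n-1)/2) = (7 - 3)/10 = 0.400000.
Step 4: Exact two-sided p-value (enumerate n! = 120 permutations of y under H0): p = 0.483333.
Step 5: alpha = 0.1. fail to reject H0.

tau_b = 0.4000 (C=7, D=3), p = 0.483333, fail to reject H0.


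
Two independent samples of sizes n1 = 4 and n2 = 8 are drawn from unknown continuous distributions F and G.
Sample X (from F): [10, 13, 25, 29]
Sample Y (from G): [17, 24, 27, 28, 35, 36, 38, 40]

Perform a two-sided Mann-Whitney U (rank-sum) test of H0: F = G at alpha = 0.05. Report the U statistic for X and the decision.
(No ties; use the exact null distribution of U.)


Step 1: Combine and sort all 12 observations; assign midranks.
sorted (value, group): (10,X), (13,X), (17,Y), (24,Y), (25,X), (27,Y), (28,Y), (29,X), (35,Y), (36,Y), (38,Y), (40,Y)
ranks: 10->1, 13->2, 17->3, 24->4, 25->5, 27->6, 28->7, 29->8, 35->9, 36->10, 38->11, 40->12
Step 2: Rank sum for X: R1 = 1 + 2 + 5 + 8 = 16.
Step 3: U_X = R1 - n1(n1+1)/2 = 16 - 4*5/2 = 16 - 10 = 6.
       U_Y = n1*n2 - U_X = 32 - 6 = 26.
Step 4: No ties, so the exact null distribution of U (based on enumerating the C(12,4) = 495 equally likely rank assignments) gives the two-sided p-value.
Step 5: p-value = 0.109091; compare to alpha = 0.05. fail to reject H0.

U_X = 6, p = 0.109091, fail to reject H0 at alpha = 0.05.


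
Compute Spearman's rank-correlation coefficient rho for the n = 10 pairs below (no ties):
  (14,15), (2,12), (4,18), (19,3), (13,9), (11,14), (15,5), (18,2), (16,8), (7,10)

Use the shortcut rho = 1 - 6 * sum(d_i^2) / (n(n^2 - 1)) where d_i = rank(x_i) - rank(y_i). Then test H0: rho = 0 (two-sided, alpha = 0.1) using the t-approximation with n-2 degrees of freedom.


Step 1: Rank x and y separately (midranks; no ties here).
rank(x): 14->6, 2->1, 4->2, 19->10, 13->5, 11->4, 15->7, 18->9, 16->8, 7->3
rank(y): 15->9, 12->7, 18->10, 3->2, 9->5, 14->8, 5->3, 2->1, 8->4, 10->6
Step 2: d_i = R_x(i) - R_y(i); compute d_i^2.
  (6-9)^2=9, (1-7)^2=36, (2-10)^2=64, (10-2)^2=64, (5-5)^2=0, (4-8)^2=16, (7-3)^2=16, (9-1)^2=64, (8-4)^2=16, (3-6)^2=9
sum(d^2) = 294.
Step 3: rho = 1 - 6*294 / (10*(10^2 - 1)) = 1 - 1764/990 = -0.781818.
Step 4: Under H0, t = rho * sqrt((n-2)/(1-rho^2)) = -3.5466 ~ t(8).
Step 5: Two-sided p-value from the t-distribution with 8 df = 0.007547.
Step 6: alpha = 0.1. reject H0.

rho = -0.7818, p = 0.007547, reject H0 at alpha = 0.1.


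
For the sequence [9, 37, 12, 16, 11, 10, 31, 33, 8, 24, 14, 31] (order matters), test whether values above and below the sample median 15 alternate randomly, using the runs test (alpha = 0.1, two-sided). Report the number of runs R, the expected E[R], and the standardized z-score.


Step 1: Compute median = 15; label A = above, B = below.
Labels in order: BABABBAABABA  (n_A = 6, n_B = 6)
Step 2: Count runs R = 10.
Step 3: Under H0 (random ordering), E[R] = 2*n_A*n_B/(n_A+n_B) + 1 = 2*6*6/12 + 1 = 7.0000.
        Var[R] = 2*n_A*n_B*(2*n_A*n_B - n_A - n_B) / ((n_A+n_B)^2 * (n_A+n_B-1)) = 4320/1584 = 2.7273.
        SD[R] = 1.6514.
Step 4: Continuity-corrected z = (R - 0.5 - E[R]) / SD[R] = (10 - 0.5 - 7.0000) / 1.6514 = 1.5138.
Step 5: Two-sided p-value via normal approximation = 2*(1 - Phi(|z|)) = 0.130070.
Step 6: alpha = 0.1. fail to reject H0.

R = 10, z = 1.5138, p = 0.130070, fail to reject H0.


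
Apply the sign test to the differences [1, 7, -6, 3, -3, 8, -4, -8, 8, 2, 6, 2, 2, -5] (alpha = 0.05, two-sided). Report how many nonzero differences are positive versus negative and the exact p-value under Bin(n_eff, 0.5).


Step 1: Discard zero differences. Original n = 14; n_eff = number of nonzero differences = 14.
Nonzero differences (with sign): +1, +7, -6, +3, -3, +8, -4, -8, +8, +2, +6, +2, +2, -5
Step 2: Count signs: positive = 9, negative = 5.
Step 3: Under H0: P(positive) = 0.5, so the number of positives S ~ Bin(14, 0.5).
Step 4: Two-sided exact p-value = sum of Bin(14,0.5) probabilities at or below the observed probability = 0.423950.
Step 5: alpha = 0.05. fail to reject H0.

n_eff = 14, pos = 9, neg = 5, p = 0.423950, fail to reject H0.


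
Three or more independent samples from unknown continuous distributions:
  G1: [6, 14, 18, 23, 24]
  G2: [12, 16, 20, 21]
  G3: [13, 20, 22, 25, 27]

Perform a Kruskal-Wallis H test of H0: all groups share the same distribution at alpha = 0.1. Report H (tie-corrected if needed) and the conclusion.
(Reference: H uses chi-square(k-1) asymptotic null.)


Step 1: Combine all N = 14 observations and assign midranks.
sorted (value, group, rank): (6,G1,1), (12,G2,2), (13,G3,3), (14,G1,4), (16,G2,5), (18,G1,6), (20,G2,7.5), (20,G3,7.5), (21,G2,9), (22,G3,10), (23,G1,11), (24,G1,12), (25,G3,13), (27,G3,14)
Step 2: Sum ranks within each group.
R_1 = 34 (n_1 = 5)
R_2 = 23.5 (n_2 = 4)
R_3 = 47.5 (n_3 = 5)
Step 3: H = 12/(N(N+1)) * sum(R_i^2/n_i) - 3(N+1)
     = 12/(14*15) * (34^2/5 + 23.5^2/4 + 47.5^2/5) - 3*15
     = 0.057143 * 820.513 - 45
     = 1.886429.
Step 4: Ties present; correction factor C = 1 - 6/(14^3 - 14) = 0.997802. Corrected H = 1.886429 / 0.997802 = 1.890584.
Step 5: Under H0, H ~ chi^2(2); p-value = 0.388566.
Step 6: alpha = 0.1. fail to reject H0.

H = 1.8906, df = 2, p = 0.388566, fail to reject H0.


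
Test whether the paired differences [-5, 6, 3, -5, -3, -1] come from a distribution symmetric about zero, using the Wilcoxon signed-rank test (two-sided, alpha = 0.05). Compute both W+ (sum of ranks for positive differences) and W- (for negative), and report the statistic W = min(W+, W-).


Step 1: Drop any zero differences (none here) and take |d_i|.
|d| = [5, 6, 3, 5, 3, 1]
Step 2: Midrank |d_i| (ties get averaged ranks).
ranks: |5|->4.5, |6|->6, |3|->2.5, |5|->4.5, |3|->2.5, |1|->1
Step 3: Attach original signs; sum ranks with positive sign and with negative sign.
W+ = 6 + 2.5 = 8.5
W- = 4.5 + 4.5 + 2.5 + 1 = 12.5
(Check: W+ + W- = 21 should equal n(n+1)/2 = 21.)
Step 4: Test statistic W = min(W+, W-) = 8.5.
Step 5: Ties in |d|, so use the tie-corrected normal approximation.
        E[W] = n(n+1)/4 = 6*7/4 = 10.5.
        Tie groups: |d|=3 (t=2), |d|=5 (t=2); sum(t^3 - t) = 12.
        Var[W] = n(n+1)(2n+1)/24 - sum(t^3-t)/48 = 546/24 - 12/48 = 22.5.
        z = (W - E[W]) / sqrt(Var[W]) = (8.5 - 10.5) / 4.7434 = -0.4216.
        Two-sided p = 2*Phi(z) = 0.673290.
Step 6: alpha = 0.05. fail to reject H0.

W+ = 8.5, W- = 12.5, W = min = 8.5, p = 0.673290, fail to reject H0.


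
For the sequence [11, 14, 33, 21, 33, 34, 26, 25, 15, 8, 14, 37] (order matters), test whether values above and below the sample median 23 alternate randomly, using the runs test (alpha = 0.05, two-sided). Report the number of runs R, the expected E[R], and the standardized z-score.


Step 1: Compute median = 23; label A = above, B = below.
Labels in order: BBABAAAABBBA  (n_A = 6, n_B = 6)
Step 2: Count runs R = 6.
Step 3: Under H0 (random ordering), E[R] = 2*n_A*n_B/(n_A+n_B) + 1 = 2*6*6/12 + 1 = 7.0000.
        Var[R] = 2*n_A*n_B*(2*n_A*n_B - n_A - n_B) / ((n_A+n_B)^2 * (n_A+n_B-1)) = 4320/1584 = 2.7273.
        SD[R] = 1.6514.
Step 4: Continuity-corrected z = (R + 0.5 - E[R]) / SD[R] = (6 + 0.5 - 7.0000) / 1.6514 = -0.3028.
Step 5: Two-sided p-value via normal approximation = 2*(1 - Phi(|z|)) = 0.762069.
Step 6: alpha = 0.05. fail to reject H0.

R = 6, z = -0.3028, p = 0.762069, fail to reject H0.


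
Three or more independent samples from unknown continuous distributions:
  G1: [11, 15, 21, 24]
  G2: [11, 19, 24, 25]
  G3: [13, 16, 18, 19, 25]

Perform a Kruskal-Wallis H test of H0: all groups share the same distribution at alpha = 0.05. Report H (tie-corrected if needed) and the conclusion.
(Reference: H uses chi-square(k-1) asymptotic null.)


Step 1: Combine all N = 13 observations and assign midranks.
sorted (value, group, rank): (11,G1,1.5), (11,G2,1.5), (13,G3,3), (15,G1,4), (16,G3,5), (18,G3,6), (19,G2,7.5), (19,G3,7.5), (21,G1,9), (24,G1,10.5), (24,G2,10.5), (25,G2,12.5), (25,G3,12.5)
Step 2: Sum ranks within each group.
R_1 = 25 (n_1 = 4)
R_2 = 32 (n_2 = 4)
R_3 = 34 (n_3 = 5)
Step 3: H = 12/(N(N+1)) * sum(R_i^2/n_i) - 3(N+1)
     = 12/(13*14) * (25^2/4 + 32^2/4 + 34^2/5) - 3*14
     = 0.065934 * 643.45 - 42
     = 0.425275.
Step 4: Ties present; correction factor C = 1 - 24/(13^3 - 13) = 0.989011. Corrected H = 0.425275 / 0.989011 = 0.430000.
Step 5: Under H0, H ~ chi^2(2); p-value = 0.806541.
Step 6: alpha = 0.05. fail to reject H0.

H = 0.4300, df = 2, p = 0.806541, fail to reject H0.


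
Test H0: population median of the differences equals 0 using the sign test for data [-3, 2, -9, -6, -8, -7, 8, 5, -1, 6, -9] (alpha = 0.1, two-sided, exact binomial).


Step 1: Discard zero differences. Original n = 11; n_eff = number of nonzero differences = 11.
Nonzero differences (with sign): -3, +2, -9, -6, -8, -7, +8, +5, -1, +6, -9
Step 2: Count signs: positive = 4, negative = 7.
Step 3: Under H0: P(positive) = 0.5, so the number of positives S ~ Bin(11, 0.5).
Step 4: Two-sided exact p-value = sum of Bin(11,0.5) probabilities at or below the observed probability = 0.548828.
Step 5: alpha = 0.1. fail to reject H0.

n_eff = 11, pos = 4, neg = 7, p = 0.548828, fail to reject H0.
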